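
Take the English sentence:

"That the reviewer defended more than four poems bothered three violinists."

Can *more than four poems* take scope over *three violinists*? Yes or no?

The target quantifier *more than four poems* is part of the sentential subject *that the reviewer defended more than four poems*.
The subject-island constraint blocks QR out of a clausal subject.
So the wide-scope reading for *more than four poems* is blocked.

No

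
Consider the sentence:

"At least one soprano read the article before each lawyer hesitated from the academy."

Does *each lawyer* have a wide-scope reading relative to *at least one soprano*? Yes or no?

No

Structurally, *each lawyer* is inside the adjunct clause *before each lawyer hesitated from the academy*.
The adjunct-island constraint bars QR out of an adverbial clause.
*each lawyer* > *at least one soprano* would require crossing that boundary, which is illicit.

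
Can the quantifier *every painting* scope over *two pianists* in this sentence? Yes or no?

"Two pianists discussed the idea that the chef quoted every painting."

No

The target quantifier *every painting* is part of the complex NP *the idea that the chef quoted every painting*.
The complex NP is opaque for QR — the quantifier is frozen inside the noun's complement.
So *every painting* cannot raise to a position above *two pianists*.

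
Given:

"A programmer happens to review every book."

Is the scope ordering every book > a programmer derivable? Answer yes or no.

Yes

*every book* is the object of the infinitival complement of a raising predicate; raising infinitives are transparent for QR, so the two DPs are in effect clausemates.
With no island boundary between them, the object can take inverse scope over the subject via ordinary QR within the clause.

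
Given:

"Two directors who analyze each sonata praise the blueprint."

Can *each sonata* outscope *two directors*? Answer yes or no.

*each sonata* is embedded in the relative clause *who analyze each sonata*.
QR out of a relative clause is ruled out by the relative-clause island constraint.
So *each sonata* cannot raise to a position above *two directors*.

No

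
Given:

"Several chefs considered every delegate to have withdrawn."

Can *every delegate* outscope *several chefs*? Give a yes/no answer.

ECM infinitives lack a CP barrier, so *every delegate* can QR over the matrix subject *several chefs*.
Since no island is crossed, the inverse ordering is licensed alongside surface scope.

Yes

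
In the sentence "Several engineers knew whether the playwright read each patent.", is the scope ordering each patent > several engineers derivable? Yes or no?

The DP *each patent* is contained in the embedded question *whether the playwright read each patent*.
An indirect question is a wh-island; the filled [Spec,CP] blocks QR across the CP edge.
*each patent* > *several engineers* would require crossing that boundary, which is illicit.

No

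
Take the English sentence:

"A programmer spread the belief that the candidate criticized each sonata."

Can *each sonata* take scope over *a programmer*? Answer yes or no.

No

The DP *each sonata* is contained in the complex NP *the belief that the candidate criticized each sonata*.
The Complex NP Constraint bars QR out of the complement clause of a noun.
*each sonata* > *a programmer* would require crossing that boundary, which is illicit.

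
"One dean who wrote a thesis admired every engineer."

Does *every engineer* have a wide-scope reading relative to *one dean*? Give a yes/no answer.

*every engineer* is a matrix argument; only *one dean* is modified by the relative clause *who wrote a thesis*, so the RC island is irrelevant to the target quantifier.
Ordinary QR to a clause-peripheral position gives the wide-scope LF for the lower DP.

Yes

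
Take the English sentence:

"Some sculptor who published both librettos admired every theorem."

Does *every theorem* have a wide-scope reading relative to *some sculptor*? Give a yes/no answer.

*every theorem* is a matrix argument; only *some sculptor* is modified by the relative clause *who published both librettos*, so the RC island is irrelevant to the target quantifier.
QR within a single clause is free, so the lower quantifier may take scope over the higher one.

Yes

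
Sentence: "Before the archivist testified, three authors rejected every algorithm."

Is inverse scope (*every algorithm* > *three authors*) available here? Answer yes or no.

Neither queried DP is inside the adjunct, so the adjunct-island constraint does not apply.
Since no island is crossed, the inverse ordering is licensed alongside surface scope.

Yes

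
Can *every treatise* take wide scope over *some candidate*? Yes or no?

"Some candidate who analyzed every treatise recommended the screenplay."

Structurally, *every treatise* is inside the relative clause *who analyzed every treatise*.
Relative clauses block scope extraction: QR cannot target a position outside the modified NP.
So the wide-scope reading for *every treatise* is blocked.

No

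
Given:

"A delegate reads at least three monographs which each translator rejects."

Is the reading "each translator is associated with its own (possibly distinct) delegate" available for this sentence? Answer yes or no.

This is the *each translator* > *a delegate* reading.
Structurally, *each translator* is inside the relative clause *which each translator rejects* modifying *at least three monographs*.
A relative clause is a scope island — quantifier raising cannot cross its boundary.
So *each translator* cannot raise to a position above *a delegate*.

No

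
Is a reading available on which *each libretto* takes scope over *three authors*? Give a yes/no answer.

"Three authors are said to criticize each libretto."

*each libretto* is the object of the infinitival complement of a raising predicate; raising infinitives are transparent for QR, so the two DPs are in effect clausemates.
Clause-internal QR can adjoin the lower DP above the subject, yielding the inverse reading.
Both orderings are possible: *three authors* > *each libretto* and *each libretto* > *three authors*.

Yes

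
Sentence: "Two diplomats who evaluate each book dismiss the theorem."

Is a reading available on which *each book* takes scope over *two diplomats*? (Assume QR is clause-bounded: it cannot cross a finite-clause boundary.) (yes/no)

*each book* sits inside the relative clause *who evaluate each book*.
The relative clause forms an island for QR, so the quantifier is confined to the head noun's restrictor.
*each book* > *two diplomats* would require crossing that boundary, which is illicit.

No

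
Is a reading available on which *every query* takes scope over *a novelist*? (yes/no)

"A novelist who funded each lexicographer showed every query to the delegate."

Yes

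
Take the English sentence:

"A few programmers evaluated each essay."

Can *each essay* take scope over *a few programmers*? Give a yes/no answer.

Yes

*a few programmers* and *each essay* are co-arguments of the matrix verb, with nothing but a clause-internal boundary between them.
Ordinary QR to a clause-peripheral position gives the wide-scope LF for the lower DP.
Both orderings are possible: *a few programmers* > *each essay* and *each essay* > *a few programmers*.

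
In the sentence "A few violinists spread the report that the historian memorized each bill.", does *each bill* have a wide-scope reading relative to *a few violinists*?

No

*each bill* sits inside the complex NP *the report that the historian memorized each bill*.
The complex NP is opaque for QR — the quantifier is frozen inside the noun's complement.
*each bill* is confined to the island and cannot take scope over *a few violinists*.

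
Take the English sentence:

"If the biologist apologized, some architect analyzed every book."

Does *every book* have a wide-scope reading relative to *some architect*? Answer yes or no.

Yes

Neither queried DP is inside the adjunct, so the adjunct-island constraint does not apply.
With no island boundary between them, the object can take inverse scope over the subject via ordinary QR within the clause.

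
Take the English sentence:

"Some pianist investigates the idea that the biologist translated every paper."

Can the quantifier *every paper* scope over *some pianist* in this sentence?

The target quantifier *every paper* is part of the complex NP *the idea that the biologist translated every paper*.
The complex NP is opaque for QR — the quantifier is frozen inside the noun's complement.
There is no licit LF on which *every paper* c-commands *some pianist*.

No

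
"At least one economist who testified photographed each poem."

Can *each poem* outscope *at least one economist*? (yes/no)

Although the sentence contains a relative clause (*who testified*), *each poem* is outside it, in the matrix VP.
Ordinary QR to a clause-peripheral position gives the wide-scope LF for the lower DP.

Yes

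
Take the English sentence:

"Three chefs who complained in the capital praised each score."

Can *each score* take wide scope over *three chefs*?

*each score* is a matrix argument; only *three chefs* is modified by the relative clause *who complained in the capital*, so the RC island is irrelevant to the target quantifier.
QR within a single clause is free, so the lower quantifier may take scope over the higher one.

Yes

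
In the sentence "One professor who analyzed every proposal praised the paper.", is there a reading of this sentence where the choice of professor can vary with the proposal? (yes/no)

No

That reading corresponds to *every proposal* > *one professor*.
The DP *every proposal* is contained in the relative clause *who analyzed every proposal*.
Relative clauses are scope islands: a quantifier cannot QR out of a relative clause to take scope in the matrix clause.
So *every proposal* cannot raise to a position above *one professor*.
(Only the surface reading survives: one fixed professor with respect to all the relevant proposals.)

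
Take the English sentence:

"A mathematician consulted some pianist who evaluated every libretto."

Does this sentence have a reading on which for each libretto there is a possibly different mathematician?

No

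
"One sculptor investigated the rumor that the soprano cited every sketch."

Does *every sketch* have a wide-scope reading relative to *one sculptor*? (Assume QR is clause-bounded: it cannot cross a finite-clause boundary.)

No

*every sketch* is embedded in the complex NP *the rumor that the soprano cited every sketch*.
Since the clause is the complement of a nominal head, the CNPC blocks scope extraction.
There is no licit LF on which *every sketch* c-commands *one sculptor*.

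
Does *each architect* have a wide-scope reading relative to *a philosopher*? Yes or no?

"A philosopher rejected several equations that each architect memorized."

No

Structurally, *each architect* is inside the relative clause *that each architect memorized* modifying *several equations*.
QR out of a relative clause is ruled out by the relative-clause island constraint.
So *each architect* cannot raise high enough to outscope *a philosopher*; only the surface ordering *a philosopher* > *each architect* is available.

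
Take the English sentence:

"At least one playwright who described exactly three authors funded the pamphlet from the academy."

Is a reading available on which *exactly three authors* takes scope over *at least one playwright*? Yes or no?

No

Structurally, *exactly three authors* is inside the relative clause *who described exactly three authors*.
QR out of a relative clause is ruled out by the relative-clause island constraint.
So the wide-scope reading for *exactly three authors* is blocked.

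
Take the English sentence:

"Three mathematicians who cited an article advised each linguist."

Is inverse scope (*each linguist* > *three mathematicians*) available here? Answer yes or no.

Yes

*each linguist* sits in the matrix clause, not in the relative clause on *three mathematicians*.
Nothing blocks QR of the lower DP to a position above the higher one, so inverse scope is available.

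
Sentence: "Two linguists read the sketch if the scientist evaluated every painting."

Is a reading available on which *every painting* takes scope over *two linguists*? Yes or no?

The target quantifier *every painting* is part of the adjunct clause *if the scientist evaluated every painting*.
Adjuncts are opaque for quantifier raising; a quantifier in an adjunct stays inside it.
*every painting* > *two linguists* would require crossing that boundary, which is illicit.

No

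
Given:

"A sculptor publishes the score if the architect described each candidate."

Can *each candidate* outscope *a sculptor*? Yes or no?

No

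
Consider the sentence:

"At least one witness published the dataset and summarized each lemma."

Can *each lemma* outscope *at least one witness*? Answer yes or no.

No

*each lemma* sits inside one conjunct of the coordinate structure (*summarized each lemma*).
A quantifier cannot raise out of one conjunct of a coordination across the whole coordinate structure — the CSC applies to QR.
The inverse ordering *each lemma* > *at least one witness* is therefore underivable.
(Only the surface reading survives: one fixed witness with respect to all the relevant lemmas.)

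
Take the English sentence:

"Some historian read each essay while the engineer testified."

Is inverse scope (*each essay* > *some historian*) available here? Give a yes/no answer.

Yes

The adjunct island is irrelevant here — *each essay* and *some historian* are both in the matrix clause.
Ordinary QR to a clause-peripheral position gives the wide-scope LF for the lower DP.
The sentence is scopally ambiguous between *some historian* > *each essay* and *each essay* > *some historian*.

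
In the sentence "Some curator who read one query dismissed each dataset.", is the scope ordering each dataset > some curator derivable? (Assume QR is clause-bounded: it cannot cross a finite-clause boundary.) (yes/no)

The relative clause *who read one query* modifies *some curator*, but *each dataset* is not inside that relative clause — it is an argument of the matrix verb.
With no island boundary between them, the object can take inverse scope over the subject via ordinary QR within the clause.

Yes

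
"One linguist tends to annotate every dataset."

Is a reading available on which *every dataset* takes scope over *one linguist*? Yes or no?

Raising constructions are monoclausal for scope purposes; *every dataset* is not separated from *one linguist* by any island.
QR within a single clause is free, so the lower quantifier may take scope over the higher one.
Both orderings are possible: *one linguist* > *every dataset* and *every dataset* > *one linguist*.

Yes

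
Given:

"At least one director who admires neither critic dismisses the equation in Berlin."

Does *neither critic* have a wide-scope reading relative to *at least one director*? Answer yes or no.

No

Structurally, *neither critic* is inside the relative clause *who admires neither critic*.
The relative clause forms an island for QR, so the quantifier is confined to the head noun's restrictor.
*neither critic* > *at least one director* would require crossing that boundary, which is illicit.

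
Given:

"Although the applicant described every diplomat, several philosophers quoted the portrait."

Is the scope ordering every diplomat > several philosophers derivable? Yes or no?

No

The DP *every diplomat* is contained in the adjunct clause *although the applicant described every diplomat*.
Since the clause is an adjunct (not a complement), the Adjunct Condition blocks QR across its edge.
*every diplomat* > *several philosophers* would require crossing that boundary, which is illicit.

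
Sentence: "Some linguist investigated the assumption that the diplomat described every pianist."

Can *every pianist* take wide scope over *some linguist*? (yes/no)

*every pianist* is embedded in the complex NP *the assumption that the diplomat described every pianist*.
Noun-complement clauses are scope islands (the Complex NP Constraint): a quantifier inside one cannot scope into the matrix.
So *every pianist* cannot raise high enough to outscope *some linguist*; only the surface ordering *some linguist* > *every pianist* is available.

No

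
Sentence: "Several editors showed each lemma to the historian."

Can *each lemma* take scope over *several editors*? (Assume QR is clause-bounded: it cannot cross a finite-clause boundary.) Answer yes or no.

*each lemma* and *several editors* are in the same minimal clause.
No island intervenes, so both surface and inverse scope are derivable.

Yes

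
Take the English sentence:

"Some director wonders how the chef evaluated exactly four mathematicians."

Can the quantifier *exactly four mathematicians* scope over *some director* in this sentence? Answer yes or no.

No

The target quantifier *exactly four mathematicians* is part of the embedded question *how the chef evaluated exactly four mathematicians*.
An indirect question is a wh-island; the filled [Spec,CP] blocks QR across the CP edge.
So *exactly four mathematicians* cannot raise high enough to outscope *some director*; only the surface ordering *some director* > *exactly four mathematicians* is available.
(Only the surface reading survives: one fixed director with respect to all the relevant mathematicians.)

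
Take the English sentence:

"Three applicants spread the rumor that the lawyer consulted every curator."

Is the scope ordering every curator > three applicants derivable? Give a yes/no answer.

No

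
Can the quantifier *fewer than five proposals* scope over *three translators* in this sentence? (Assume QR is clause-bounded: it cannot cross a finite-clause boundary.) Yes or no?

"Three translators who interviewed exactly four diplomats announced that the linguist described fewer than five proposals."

No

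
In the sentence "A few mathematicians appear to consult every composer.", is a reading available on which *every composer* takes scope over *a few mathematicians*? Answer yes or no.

Yes

The matrix predicate is a raising verb, whose infinitival complement is not a scope island — *every composer* can QR into the matrix clause.
Ordinary QR to a clause-peripheral position gives the wide-scope LF for the lower DP.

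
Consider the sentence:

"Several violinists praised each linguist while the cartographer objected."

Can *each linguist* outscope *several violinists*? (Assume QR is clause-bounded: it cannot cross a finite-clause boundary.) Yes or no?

Yes

*each linguist* is a matrix argument; the adjunct is an island but the target quantifier is outside it.
No island intervenes, so both surface and inverse scope are derivable.
Both orderings are possible: *several violinists* > *each linguist* and *each linguist* > *several violinists*.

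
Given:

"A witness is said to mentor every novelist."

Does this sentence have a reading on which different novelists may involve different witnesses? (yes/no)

Yes

This is the *every novelist* > *a witness* reading.
Raising constructions are monoclausal for scope purposes; *every novelist* is not separated from *a witness* by any island.
Nothing blocks QR of the lower DP to a position above the higher one, so inverse scope is available.
So *every novelist* > *a witness* is among the available readings.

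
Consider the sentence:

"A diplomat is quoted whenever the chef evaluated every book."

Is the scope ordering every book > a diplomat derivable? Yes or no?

*every book* is embedded in the adjunct clause *whenever the chef evaluated every book*.
Scope out of an adjunct clause is unavailable: QR respects the adjunct-island constraint.
There is no licit LF on which *every book* c-commands *a diplomat*.

No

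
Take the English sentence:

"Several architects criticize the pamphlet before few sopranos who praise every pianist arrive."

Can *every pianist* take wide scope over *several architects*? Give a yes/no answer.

No

Structurally, *every pianist* is inside the relative clause *who praise every pianist*, which is itself inside the adjunct *before few sopranos who praise every pianist arrive*.
Two island boundaries intervene — the relative clause and the adjunct. Either alone would block QR.
There is no licit LF on which *every pianist* c-commands *several architects*.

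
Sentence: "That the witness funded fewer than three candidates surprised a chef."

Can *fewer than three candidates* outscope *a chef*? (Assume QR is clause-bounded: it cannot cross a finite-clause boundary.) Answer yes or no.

The DP *fewer than three candidates* is contained in the sentential subject *that the witness funded fewer than three candidates*.
Sentential subjects are islands: a quantifier inside the subject clause cannot raise over the matrix predicate.
So the wide-scope reading for *fewer than three candidates* is blocked.

No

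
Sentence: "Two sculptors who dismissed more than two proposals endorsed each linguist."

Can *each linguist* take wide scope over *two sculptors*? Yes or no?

*each linguist* is a matrix argument; only *two sculptors* is modified by the relative clause *who dismissed more than two proposals*, so the RC island is irrelevant to the target quantifier.
No island intervenes, so both surface and inverse scope are derivable.

Yes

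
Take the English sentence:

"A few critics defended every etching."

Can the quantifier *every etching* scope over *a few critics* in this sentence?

*every etching* and *a few critics* are in the same minimal clause.
QR within a single clause is free, so the lower quantifier may take scope over the higher one.

Yes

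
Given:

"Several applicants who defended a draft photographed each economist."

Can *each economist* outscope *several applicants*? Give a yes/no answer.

The RC *who defended a draft* is an island, but *each economist* is not inside it — it is the matrix object, a clausemate of *several applicants*.
Nothing blocks QR of the lower DP to a position above the higher one, so inverse scope is available.
The sentence is scopally ambiguous between *several applicants* > *each economist* and *each economist* > *several applicants*.

Yes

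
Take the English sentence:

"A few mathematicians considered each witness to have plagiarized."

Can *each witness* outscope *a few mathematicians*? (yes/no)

Yes

The ECM infinitive is scope-transparent — *each witness* is free to raise above *a few mathematicians*.
Clause-internal QR can adjoin the lower DP above the subject, yielding the inverse reading.
Both orderings are possible: *a few mathematicians* > *each witness* and *each witness* > *a few mathematicians*.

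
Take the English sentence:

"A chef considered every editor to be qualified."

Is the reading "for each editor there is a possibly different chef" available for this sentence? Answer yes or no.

Yes

The described interpretation is the *every editor* > *a chef* scoping.
ECM infinitives lack a CP barrier, so *every editor* can QR over the matrix subject *a chef*.
Clause-internal QR can adjoin the lower DP above the subject, yielding the inverse reading.
The sentence is scopally ambiguous between *a chef* > *every editor* and *every editor* > *a chef*.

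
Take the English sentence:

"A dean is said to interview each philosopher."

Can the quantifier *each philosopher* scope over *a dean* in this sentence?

Infinitival complements of raising predicates do not block QR; *each philosopher* and *a dean* are effectively clausemates.
Ordinary QR to a clause-peripheral position gives the wide-scope LF for the lower DP.

Yes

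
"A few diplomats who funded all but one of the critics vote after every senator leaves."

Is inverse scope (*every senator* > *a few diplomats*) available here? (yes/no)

No

*every senator* occurs within the adjunct clause *after every senator leaves*.
Adverbial clauses are not L-marked, so they are barriers for QR — the quantifier cannot escape the adjunct.
*every senator* is confined to the island and cannot take scope over *a few diplomats*.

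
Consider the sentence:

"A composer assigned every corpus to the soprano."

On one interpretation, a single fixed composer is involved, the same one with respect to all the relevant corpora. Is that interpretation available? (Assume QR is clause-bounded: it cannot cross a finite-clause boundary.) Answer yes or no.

The described interpretation is the *a composer* > *every corpus* scoping.
Nothing needs to raise for *a composer* > *every corpus*, so no island constraint is at stake.

Yes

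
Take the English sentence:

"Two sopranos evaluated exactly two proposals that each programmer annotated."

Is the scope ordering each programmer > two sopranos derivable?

*each programmer* is embedded in the relative clause *that each programmer annotated* modifying *exactly two proposals*.
QR out of a relative clause is ruled out by the relative-clause island constraint.
*each programmer* > *two sopranos* would require crossing that boundary, which is illicit.

No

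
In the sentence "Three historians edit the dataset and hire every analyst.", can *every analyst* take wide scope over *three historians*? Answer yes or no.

The target quantifier *every analyst* is part of one conjunct of the coordinate structure (*hire every analyst*).
Coordinate structures are islands for non-across-the-board movement, QR included.
The inverse ordering *every analyst* > *three historians* is therefore underivable.

No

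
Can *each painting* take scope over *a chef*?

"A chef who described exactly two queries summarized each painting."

Yes

*each painting* is a matrix argument; only *a chef* is modified by the relative clause *who described exactly two queries*, so the RC island is irrelevant to the target quantifier.
Clause-internal QR can adjoin the lower DP above the subject, yielding the inverse reading.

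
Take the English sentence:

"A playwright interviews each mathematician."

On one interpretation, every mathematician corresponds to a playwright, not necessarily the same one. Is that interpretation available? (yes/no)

Yes

This is the *each mathematician* > *a playwright* reading.
*each mathematician* is the matrix object and *a playwright* the matrix subject; the two are clausemates.
No island intervenes, so both surface and inverse scope are derivable.
So *each mathematician* > *a playwright* is among the available readings.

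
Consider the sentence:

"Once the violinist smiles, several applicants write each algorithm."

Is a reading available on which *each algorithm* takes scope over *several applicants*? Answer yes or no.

The adjunct clause does not contain *each algorithm*, which is the matrix object.
Nothing blocks QR of the lower DP to a position above the higher one, so inverse scope is available.

Yes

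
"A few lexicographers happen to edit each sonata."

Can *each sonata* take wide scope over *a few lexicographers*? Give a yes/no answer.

Yes

*each sonata* is the object of the infinitival complement of a raising predicate; raising infinitives are transparent for QR, so the two DPs are in effect clausemates.
QR within a single clause is free, so the lower quantifier may take scope over the higher one.
So *each sonata* > *a few lexicographers* is among the available readings.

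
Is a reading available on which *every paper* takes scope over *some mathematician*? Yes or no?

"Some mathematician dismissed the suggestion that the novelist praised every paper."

No

Structurally, *every paper* is inside the complex NP *the suggestion that the novelist praised every paper*.
Noun-complement clauses are scope islands (the Complex NP Constraint): a quantifier inside one cannot scope into the matrix.
*every paper* is confined to the island and cannot take scope over *some mathematician*.
(Only the surface reading survives: one fixed mathematician with respect to all the relevant papers.)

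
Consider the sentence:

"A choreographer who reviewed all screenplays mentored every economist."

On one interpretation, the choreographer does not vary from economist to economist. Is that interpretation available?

Yes

The paraphrase describes the scope ordering *a choreographer* > *every economist*.
That is the surface-scope ordering, which is always one of the available readings — island constraints only ever restrict inverse scope.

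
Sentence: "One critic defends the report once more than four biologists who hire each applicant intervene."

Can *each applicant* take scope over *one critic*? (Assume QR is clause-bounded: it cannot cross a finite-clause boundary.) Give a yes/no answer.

*each applicant* sits inside the relative clause *who hire each applicant*, which is itself inside the adjunct *once more than four biologists who hire each applicant intervene*.
The quantifier would have to escape first the RC and then the adjunct — two independent island violations.
Hence only narrow scope for *each applicant* (under *one critic*) survives.

No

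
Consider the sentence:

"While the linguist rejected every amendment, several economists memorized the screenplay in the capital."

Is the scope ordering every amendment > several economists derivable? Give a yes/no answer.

No

*every amendment* occurs within the adjunct clause *while the linguist rejected every amendment*.
Adjuncts are opaque for quantifier raising; a quantifier in an adjunct stays inside it.
*every amendment* > *several economists* would require crossing that boundary, which is illicit.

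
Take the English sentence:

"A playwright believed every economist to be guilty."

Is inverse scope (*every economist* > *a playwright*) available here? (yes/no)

Yes

*every economist* is the subject of an ECM infinitive — the infinitival complement of an ECM verb is not a scope island, so *every economist* can raise into the matrix clause.
No island intervenes, so both surface and inverse scope are derivable.
The sentence is scopally ambiguous between *a playwright* > *every economist* and *every economist* > *a playwright*.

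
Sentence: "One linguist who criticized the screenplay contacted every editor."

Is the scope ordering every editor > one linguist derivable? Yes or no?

The RC *who criticized the screenplay* is an island, but *every editor* is not inside it — it is the matrix object, a clausemate of *one linguist*.
QR within a single clause is free, so the lower quantifier may take scope over the higher one.
Both orderings are possible: *one linguist* > *every editor* and *every editor* > *one linguist*.

Yes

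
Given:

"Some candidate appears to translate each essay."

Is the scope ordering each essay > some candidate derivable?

Yes

The matrix predicate is a raising verb, whose infinitival complement is not a scope island — *each essay* can QR into the matrix clause.
Ordinary QR to a clause-peripheral position gives the wide-scope LF for the lower DP.
So *each essay* > *some candidate* is among the available readings.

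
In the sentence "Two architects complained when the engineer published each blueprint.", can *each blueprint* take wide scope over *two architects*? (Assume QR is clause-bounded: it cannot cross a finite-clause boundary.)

No

The DP *each blueprint* is contained in the adjunct clause *when the engineer published each blueprint*.
Adjuncts are opaque for quantifier raising; a quantifier in an adjunct stays inside it.
So the wide-scope reading for *each blueprint* is blocked.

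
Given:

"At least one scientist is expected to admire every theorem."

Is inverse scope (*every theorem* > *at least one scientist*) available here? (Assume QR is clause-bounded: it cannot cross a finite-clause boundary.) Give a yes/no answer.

*every theorem* is the object of the infinitival complement of a raising predicate; raising infinitives are transparent for QR, so the two DPs are in effect clausemates.
With no island boundary between them, the object can take inverse scope over the subject via ordinary QR within the clause.
So *every theorem* > *at least one scientist* is among the available readings.

Yes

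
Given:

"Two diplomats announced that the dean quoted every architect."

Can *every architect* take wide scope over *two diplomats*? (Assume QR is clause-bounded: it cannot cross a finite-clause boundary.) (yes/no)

No

*every architect* sits inside the finite complement clause *that the dean quoted every architect*.
Under clause-bounded QR, a quantifier in an embedded finite clause cannot raise into the matrix clause.
The inverse ordering *every architect* > *two diplomats* is therefore underivable.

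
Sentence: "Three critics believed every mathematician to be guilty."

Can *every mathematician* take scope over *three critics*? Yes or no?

This is an ECM construction: *every mathematician* is the infinitival subject, Case-marked by the matrix verb, and the infinitive is transparent for QR.
Ordinary QR to a clause-peripheral position gives the wide-scope LF for the lower DP.

Yes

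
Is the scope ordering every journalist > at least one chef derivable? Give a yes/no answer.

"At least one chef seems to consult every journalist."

Yes

Raising constructions are monoclausal for scope purposes; *every journalist* is not separated from *at least one chef* by any island.
Clause-internal QR can adjoin the lower DP above the subject, yielding the inverse reading.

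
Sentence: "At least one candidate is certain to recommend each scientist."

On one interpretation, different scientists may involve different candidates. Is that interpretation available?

Yes

The paraphrase describes the scope ordering *each scientist* > *at least one candidate*.
Infinitival complements of raising predicates do not block QR; *each scientist* and *at least one candidate* are effectively clausemates.
Clause-internal QR can adjoin the lower DP above the subject, yielding the inverse reading.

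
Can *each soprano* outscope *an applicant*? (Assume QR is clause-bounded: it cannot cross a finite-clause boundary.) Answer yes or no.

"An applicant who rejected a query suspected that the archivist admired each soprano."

The DP *each soprano* is contained in the finite complement clause *that the archivist admired each soprano*.
Under clause-bounded QR, a quantifier in an embedded finite clause cannot raise into the matrix clause.
*each soprano* > *an applicant* would require crossing that boundary, which is illicit.
(Only the surface reading survives: one fixed applicant with respect to all the relevant sopranos.)

No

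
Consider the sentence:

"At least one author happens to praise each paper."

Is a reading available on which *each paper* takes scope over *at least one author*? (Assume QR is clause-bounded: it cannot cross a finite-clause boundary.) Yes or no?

Yes

*each paper* is the object of the infinitival complement of a raising predicate; raising infinitives are transparent for QR, so the two DPs are in effect clausemates.
With no island boundary between them, the object can take inverse scope over the subject via ordinary QR within the clause.
So *each paper* > *at least one author* is among the available readings.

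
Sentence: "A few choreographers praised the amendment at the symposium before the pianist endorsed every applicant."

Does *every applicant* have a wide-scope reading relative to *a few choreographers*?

No

*every applicant* sits inside the adjunct clause *before the pianist endorsed every applicant*.
Adjuncts are opaque for quantifier raising; a quantifier in an adjunct stays inside it.
*every applicant* is confined to the island and cannot take scope over *a few choreographers*.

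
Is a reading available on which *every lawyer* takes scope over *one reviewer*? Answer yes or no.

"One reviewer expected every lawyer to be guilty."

Yes

The ECM infinitive is scope-transparent — *every lawyer* is free to raise above *one reviewer*.
Nothing blocks QR of the lower DP to a position above the higher one, so inverse scope is available.
So *every lawyer* > *one reviewer* is among the available readings.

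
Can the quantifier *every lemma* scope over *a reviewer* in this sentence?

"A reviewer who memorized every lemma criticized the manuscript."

No

The DP *every lemma* is contained in the relative clause *who memorized every lemma*.
QR out of a relative clause is ruled out by the relative-clause island constraint.
*every lemma* > *a reviewer* would require crossing that boundary, which is illicit.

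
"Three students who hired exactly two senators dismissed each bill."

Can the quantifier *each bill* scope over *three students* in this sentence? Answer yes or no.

The RC *who hired exactly two senators* is an island, but *each bill* is not inside it — it is the matrix object, a clausemate of *three students*.
No island intervenes, so both surface and inverse scope are derivable.

Yes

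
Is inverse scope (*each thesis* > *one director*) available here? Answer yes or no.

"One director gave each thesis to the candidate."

Yes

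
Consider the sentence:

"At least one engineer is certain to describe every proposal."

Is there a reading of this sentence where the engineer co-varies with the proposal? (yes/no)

This is the *every proposal* > *at least one engineer* reading.
Raising constructions are monoclausal for scope purposes; *every proposal* is not separated from *at least one engineer* by any island.
Ordinary QR to a clause-peripheral position gives the wide-scope LF for the lower DP.

Yes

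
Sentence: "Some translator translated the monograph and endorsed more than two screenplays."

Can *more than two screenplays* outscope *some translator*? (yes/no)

*more than two screenplays* occurs within one conjunct of the coordinate structure (*endorsed more than two screenplays*).
Coordinate structures are islands for non-across-the-board movement, QR included.
*more than two screenplays* > *some translator* would require crossing that boundary, which is illicit.

No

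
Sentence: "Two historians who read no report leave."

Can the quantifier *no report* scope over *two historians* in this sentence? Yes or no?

No

Structurally, *no report* is inside the relative clause *who read no report*.
The relative clause forms an island for QR, so the quantifier is confined to the head noun's restrictor.
The inverse ordering *no report* > *two historians* is therefore underivable.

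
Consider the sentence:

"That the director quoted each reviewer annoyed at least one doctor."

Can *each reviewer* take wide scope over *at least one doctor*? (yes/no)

No

The target quantifier *each reviewer* is part of the sentential subject *that the director quoted each reviewer*.
The Sentential Subject Constraint rules out raising the quantifier out of the that-clause subject.
So the wide-scope reading for *each reviewer* is blocked.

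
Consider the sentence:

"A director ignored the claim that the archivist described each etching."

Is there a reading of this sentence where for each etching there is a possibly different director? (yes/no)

This is the *each etching* > *a director* reading.
*each etching* sits inside the complex NP *the claim that the archivist described each etching*.
The complex NP is opaque for QR — the quantifier is frozen inside the noun's complement.
There is no licit LF on which *each etching* c-commands *a director*.

No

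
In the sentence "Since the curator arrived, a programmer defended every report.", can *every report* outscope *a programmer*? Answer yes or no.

The adjunct clause does not contain *every report*, which is the matrix object.
With no island boundary between them, the object can take inverse scope over the subject via ordinary QR within the clause.

Yes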